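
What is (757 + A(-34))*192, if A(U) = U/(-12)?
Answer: 145888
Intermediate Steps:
A(U) = -U/12 (A(U) = U*(-1/12) = -U/12)
(757 + A(-34))*192 = (757 - 1/12*(-34))*192 = (757 + 17/6)*192 = (4559/6)*192 = 145888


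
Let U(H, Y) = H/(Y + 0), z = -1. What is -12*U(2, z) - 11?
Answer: 13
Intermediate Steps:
U(H, Y) = H/Y
-12*U(2, z) - 11 = -24/(-1) - 11 = -24*(-1) - 11 = -12*(-2) - 11 = 24 - 11 = 13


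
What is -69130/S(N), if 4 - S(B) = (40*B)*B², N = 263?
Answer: 34565/363828938 ≈ 9.5003e-5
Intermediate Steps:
S(B) = 4 - 40*B³ (S(B) = 4 - 40*B*B² = 4 - 40*B³)
-69130/S(N) = -69130/(4 - 40*263³) = -69130/(4 - 40*18191447) = -69130/(4 - 727657880) = -69130/(-727657876) = -69130*(-1/727657876) = 34565/363828938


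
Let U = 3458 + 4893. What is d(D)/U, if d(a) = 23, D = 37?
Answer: 23/8351 ≈ 0.0027542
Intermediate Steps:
U = 8351
d(D)/U = 23/8351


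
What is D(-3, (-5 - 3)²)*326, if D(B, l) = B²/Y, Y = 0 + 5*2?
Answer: 1467/5 ≈ 293.40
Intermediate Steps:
Y = 10 (Y = 0 + 10 = 10)
D(B, l) = B²/10
D(-3, (-5 - 3)²)*326 = ((⅒)*(-3)²)*326 = ((⅒)*9)*326 = (9/10)*326 = 1467/5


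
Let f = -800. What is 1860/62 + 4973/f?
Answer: 19027/800 ≈ 23.784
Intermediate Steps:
1860/62 + 4973/f = 1860/62 + 4973/(-800) = 1860*(1/62) + 4973*(-1/800) = 30 - 4973/800 = 19027/800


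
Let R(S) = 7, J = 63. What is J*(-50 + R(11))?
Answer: -2709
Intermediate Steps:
J*(-50 + R(11)) = 63*(-50 + 7) = 63*(-43) = -2709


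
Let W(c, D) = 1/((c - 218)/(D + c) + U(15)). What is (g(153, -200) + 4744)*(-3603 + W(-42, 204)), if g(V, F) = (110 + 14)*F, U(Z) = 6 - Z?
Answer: 62074483248/859 ≈ 7.2264e+7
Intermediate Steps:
g(V, F) = 124*F
W(c, D) = 1/(-9 + (-218 + c)/(D + c)) (W(c, D) = 1/((c - 218)/(D + c) + (6 - 1*15)) = 1/((-218 + c)/(D + c) + (6 - 15)) = 1/((-218 + c)/(D + c) - 9) = 1/(-9 + (-218 + c)/(D + c)))
(g(153, -200) + 4744)*(-3603 + W(-42, 204)) = (124*(-200) + 4744)*(-3603 + (-1*204 - 1*(-42))/(218 + 8*(-42) + 9*204)) = (-24800 + 4744)*(-3603 + (-204 + 42)/(218 - 336 + 1836)) = -20056*(-3603 - 162/1718) = -20056*(-3603 + (1/1718)*(-162)) = -20056*(-3603 - 81/859) = -20056*(-3095058/859) = 62074483248/859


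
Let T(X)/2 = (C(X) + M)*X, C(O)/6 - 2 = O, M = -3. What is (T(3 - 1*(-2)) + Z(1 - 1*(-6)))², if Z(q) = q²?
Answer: 192721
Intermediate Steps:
C(O) = 12 + 6*O
T(X) = 2*X*(9 + 6*X) (T(X) = 2*(((12 + 6*X) - 3)*X) = 2*((9 + 6*X)*X) = 2*(X*(9 + 6*X)) = 2*X*(9 + 6*X))
(T(3 - 1*(-2)) + Z(1 - 1*(-6)))² = (6*(3 - 1*(-2))*(3 + 2*(3 - 1*(-2))) + (1 - 1*(-6))²)² = (6*(3 + 2)*(3 + 2*(3 + 2)) + (1 + 6)²)² = (6*5*(3 + 2*5) + 7²)² = (6*5*(3 + 10) + 49)² = (6*5*13 + 49)² = (390 + 49)² = 439² = 192721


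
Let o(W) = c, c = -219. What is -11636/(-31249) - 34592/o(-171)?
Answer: 1083513692/6843531 ≈ 158.33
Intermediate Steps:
o(W) = -219
-11636/(-31249) - 34592/o(-171) = -11636/(-31249) - 34592/(-219) = -11636*(-1/31249) - 34592*(-1/219) = 11636/31249 + 34592/219 = 1083513692/6843531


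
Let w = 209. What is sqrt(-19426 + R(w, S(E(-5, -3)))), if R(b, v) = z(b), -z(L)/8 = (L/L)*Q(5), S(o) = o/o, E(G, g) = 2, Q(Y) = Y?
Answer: I*sqrt(19466) ≈ 139.52*I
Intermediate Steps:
S(o) = 1
z(L) = -40 (z(L) = -8*L/L*5 = -8*5 = -40)
R(b, v) = -40
sqrt(-19426 + R(w, S(E(-5, -3)))) = sqrt(-19426 - 40) = sqrt(-19466) = I*sqrt(19466)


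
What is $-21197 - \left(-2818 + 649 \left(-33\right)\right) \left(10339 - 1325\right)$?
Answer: $218433093$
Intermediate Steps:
$-21197 - \left(-2818 + 649 \left(-33\right)\right) \left(10339 - 1325\right) = -21197 - \left(-2818 - 21417\right) 9014 = -21197 - \left(-24235\right) 9014 = -21197 - -218454290 = -21197 + 218454290 = 218433093$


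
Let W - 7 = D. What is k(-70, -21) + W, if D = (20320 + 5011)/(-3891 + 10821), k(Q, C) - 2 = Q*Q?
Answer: 34044701/6930 ≈ 4912.7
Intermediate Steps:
k(Q, C) = 2 + Q**2 (k(Q, C) = 2 + Q*Q = 2 + Q**2)
D = 25331/6930 ≈ 3.6553
W = 73841/6930 (W = 7 + 25331/6930 = 73841/6930 ≈ 10.655)
k(-70, -21) + W = (2 + (-70)**2) + 73841/6930 = (2 + 4900) + 73841/6930 = 4902 + 73841/6930 = 34044701/6930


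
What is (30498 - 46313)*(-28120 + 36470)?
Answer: -132055250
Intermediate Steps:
(30498 - 46313)*(-28120 + 36470) = -15815*8350 = -132055250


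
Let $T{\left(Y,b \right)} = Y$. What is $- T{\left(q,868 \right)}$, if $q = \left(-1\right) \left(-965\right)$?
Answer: $-965$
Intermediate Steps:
$q = 965$
$- T{\left(q,868 \right)} = \left(-1\right) 965 = -965$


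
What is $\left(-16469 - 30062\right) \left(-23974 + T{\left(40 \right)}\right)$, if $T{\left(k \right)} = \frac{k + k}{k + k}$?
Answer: $1115487663$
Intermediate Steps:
$T{\left(k \right)} = 1$ ($T{\left(k \right)} = \frac{2 k}{2 k} = 2 k \frac{1}{2 k} = 1$)
$\left(-16469 - 30062\right) \left(-23974 + T{\left(40 \right)}\right) = \left(-16469 - 30062\right) \left(-23974 + 1\right) = \left(-46531\right) \left(-23973\right) = 1115487663$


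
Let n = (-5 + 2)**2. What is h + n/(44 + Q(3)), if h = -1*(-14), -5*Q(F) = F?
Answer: 3083/217 ≈ 14.207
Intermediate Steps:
Q(F) = -F/5
n = 9 (n = (-3)**2 = 9)
h = 14
h + n/(44 + Q(3)) = 14 + 9/(44 - 1/5*3) = 14 + 9/(44 - 3/5) = 14 + 9/(217/5) = 14 + 9*(5/217) = 14 + 45/217 = 3083/217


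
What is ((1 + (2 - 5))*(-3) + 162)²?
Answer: 28224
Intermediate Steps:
((1 + (2 - 5))*(-3) + 162)² = ((1 - 3)*(-3) + 162)² = (-2*(-3) + 162)² = (6 + 162)² = 168² = 28224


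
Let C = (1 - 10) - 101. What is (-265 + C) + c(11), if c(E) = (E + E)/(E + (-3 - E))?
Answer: -1147/3 ≈ -382.33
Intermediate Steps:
c(E) = -2*E/3 (c(E) = (2*E)/(-3) = (2*E)*(-⅓) = -2*E/3)
C = -110 (C = -9 - 101 = -110)
(-265 + C) + c(11) = (-265 - 110) - ⅔*11 = -375 - 22/3 = -1147/3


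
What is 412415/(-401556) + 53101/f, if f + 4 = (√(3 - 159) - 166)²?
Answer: 2786873476181/3211342717110 + 4407383*I*√39/95966970 ≈ 0.86782 + 0.28681*I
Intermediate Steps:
f = -4 + (-166 + 2*I*√39)² (f = -4 + (√(3 - 159) - 166)² = -4 + (√(-156) - 166)² = -4 + (2*I*√39 - 166)² = -4 + (-166 + 2*I*√39)² ≈ 27396.0 - 4146.7*I)
412415/(-401556) + 53101/f = 412415/(-401556) + 53101/(27396 - 664*I*√39) = 412415*(-1/401556) + 53101/(27396 - 664*I*√39) = -412415/401556 + 53101/(27396 - 664*I*√39)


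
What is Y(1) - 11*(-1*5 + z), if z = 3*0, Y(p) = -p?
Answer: 54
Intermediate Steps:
z = 0
Y(1) - 11*(-1*5 + z) = -1*1 - 11*(-1*5 + 0) = -1 - 11*(-5 + 0) = -1 - 11*(-5) = -1 + 55 = 54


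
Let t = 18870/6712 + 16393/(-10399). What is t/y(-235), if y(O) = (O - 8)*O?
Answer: 43099657/1992909907620 ≈ 2.1627e-5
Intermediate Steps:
t = 43099657/34899044 (t = 18870*(1/6712) + 16393*(-1/10399) = 9435/3356 - 16393/10399 = 43099657/34899044 ≈ 1.2350)
y(O) = O*(-8 + O) (y(O) = (-8 + O)*O = O*(-8 + O))
t/y(-235) = 43099657/(34899044*((-235*(-8 - 235)))) = 43099657/(34899044*((-235*(-243)))) = (43099657/34899044)/57105 = (43099657/34899044)*(1/57105) = 43099657/1992909907620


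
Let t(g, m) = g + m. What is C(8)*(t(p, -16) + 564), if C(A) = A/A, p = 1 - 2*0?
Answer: 549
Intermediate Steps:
p = 1 (p = 1 + 0 = 1)
C(A) = 1
C(8)*(t(p, -16) + 564) = 1*((1 - 16) + 564) = 1*(-15 + 564) = 1*549 = 549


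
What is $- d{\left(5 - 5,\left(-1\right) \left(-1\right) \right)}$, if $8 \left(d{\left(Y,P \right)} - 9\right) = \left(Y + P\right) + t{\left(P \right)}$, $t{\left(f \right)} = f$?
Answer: $- \frac{37}{4} \approx -9.25$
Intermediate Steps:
$d{\left(Y,P \right)} = 9 + \frac{P}{4} + \frac{Y}{8}$ ($d{\left(Y,P \right)} = 9 + \frac{\left(Y + P\right) + P}{8} = 9 + \frac{\left(P + Y\right) + P}{8} = 9 + \frac{Y + 2 P}{8} = 9 + \left(\frac{P}{4} + \frac{Y}{8}\right) = 9 + \frac{P}{4} + \frac{Y}{8}$)
$- d{\left(5 - 5,\left(-1\right) \left(-1\right) \right)} = - (9 + \frac{\left(-1\right) \left(-1\right)}{4} + \frac{5 - 5}{8}) = - (9 + \frac{1}{4} \cdot 1 + \frac{1}{8} \cdot 0) = - (9 + \frac{1}{4} + 0) = \left(-1\right) \frac{37}{4} = - \frac{37}{4}$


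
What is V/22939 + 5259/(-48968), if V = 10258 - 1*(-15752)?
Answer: 1153021479/1123276952 ≈ 1.0265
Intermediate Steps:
V = 26010 (V = 10258 + 15752 = 26010)
V/22939 + 5259/(-48968) = 26010/22939 + 5259/(-48968) = 26010*(1/22939) + 5259*(-1/48968) = 26010/22939 - 5259/48968 = 1153021479/1123276952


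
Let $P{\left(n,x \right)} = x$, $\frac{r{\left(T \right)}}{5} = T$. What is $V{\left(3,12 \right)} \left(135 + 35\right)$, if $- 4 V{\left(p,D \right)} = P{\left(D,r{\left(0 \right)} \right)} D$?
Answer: $0$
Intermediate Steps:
$r{\left(T \right)} = 5 T$
$V{\left(p,D \right)} = 0$ ($V{\left(p,D \right)} = - \frac{5 \cdot 0 D}{4} = - \frac{0 D}{4} = \left(- \frac{1}{4}\right) 0 = 0$)
$V{\left(3,12 \right)} \left(135 + 35\right) = 0 \left(135 + 35\right) = 0 \cdot 170 = 0$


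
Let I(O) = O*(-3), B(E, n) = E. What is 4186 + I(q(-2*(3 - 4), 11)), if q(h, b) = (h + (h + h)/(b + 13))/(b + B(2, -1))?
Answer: 8371/2 ≈ 4185.5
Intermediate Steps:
q(h, b) = (h + 2*h/(13 + b))/(2 + b) (q(h, b) = (h + (h + h)/(b + 13))/(b + 2) = (h + (2*h)/(13 + b))/(2 + b) = (h + 2*h/(13 + b))/(2 + b))
I(O) = -3*O
4186 + I(q(-2*(3 - 4), 11)) = 4186 - 3*(-2*(3 - 4))*(15 + 11)/(26 + 11² + 15*11) = 4186 - 3*(-2*(-1))*26/(26 + 121 + 165) = 4186 - 6*26/312 = 4186 - 3*⅙ = 4186 - ½ = 8371/2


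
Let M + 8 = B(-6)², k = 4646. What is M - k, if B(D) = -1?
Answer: -4653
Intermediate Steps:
M = -7 (M = -8 + (-1)² = -8 + 1 = -7)
M - k = -7 - 1*4646 = -7 - 4646 = -4653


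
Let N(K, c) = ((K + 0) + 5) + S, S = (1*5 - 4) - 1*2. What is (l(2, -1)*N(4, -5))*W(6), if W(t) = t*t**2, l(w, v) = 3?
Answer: 5184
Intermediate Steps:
W(t) = t**3
S = -1 (S = (5 - 4) - 2 = 1 - 2 = -1)
N(K, c) = 4 + K (N(K, c) = ((K + 0) + 5) - 1 = (K + 5) - 1 = (5 + K) - 1 = 4 + K)
(l(2, -1)*N(4, -5))*W(6) = (3*(4 + 4))*6**3 = (3*8)*216 = 24*216 = 5184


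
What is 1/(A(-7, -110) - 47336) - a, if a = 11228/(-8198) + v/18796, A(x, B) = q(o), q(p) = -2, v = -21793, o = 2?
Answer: 124645191041/49285769348 ≈ 2.5290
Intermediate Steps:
A(x, B) = -2
a = -5266223/2082292 (a = 11228/(-8198) - 21793/18796 = 11228*(-1/8198) - 21793*1/18796 = -5614/4099 - 589/508 = -5266223/2082292 ≈ -2.5291)
1/(A(-7, -110) - 47336) - a = 1/(-2 - 47336) - 1*(-5266223/2082292) = 1/(-47338) + 5266223/2082292 = -1/47338 + 5266223/2082292 = 124645191041/49285769348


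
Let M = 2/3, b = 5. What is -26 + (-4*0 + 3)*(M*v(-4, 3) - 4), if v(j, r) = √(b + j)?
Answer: -36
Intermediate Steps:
v(j, r) = √(5 + j)
M = ⅔ (M = 2*(⅓) = ⅔ ≈ 0.66667)
-26 + (-4*0 + 3)*(M*v(-4, 3) - 4) = -26 + (-4*0 + 3)*(2*√(5 - 4)/3 - 4) = -26 + (0 + 3)*(2*√1/3 - 4) = -26 + 3*((⅔)*1 - 4) = -26 + 3*(⅔ - 4) = -26 + 3*(-10/3) = -26 - 10 = -36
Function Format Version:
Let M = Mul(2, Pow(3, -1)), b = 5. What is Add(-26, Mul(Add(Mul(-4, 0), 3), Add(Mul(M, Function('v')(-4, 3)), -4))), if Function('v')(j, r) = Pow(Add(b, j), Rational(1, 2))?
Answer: -36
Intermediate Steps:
Function('v')(j, r) = Pow(Add(5, j), Rational(1, 2))
M = Rational(2, 3) (M = Mul(2, Rational(1, 3)) = Rational(2, 3) ≈ 0.66667)
Add(-26, Mul(Add(Mul(-4, 0), 3), Add(Mul(M, Function('v')(-4, 3)), -4))) = Add(-26, Mul(Add(Mul(-4, 0), 3), Add(Mul(Rational(2, 3), Pow(Add(5, -4), Rational(1, 2))), -4))) = Add(-26, Mul(Add(0, 3), Add(Mul(Rational(2, 3), Pow(1, Rational(1, 2))), -4))) = Add(-26, Mul(3, Add(Mul(Rational(2, 3), 1), -4))) = Add(-26, Mul(3, Add(Rational(2, 3), -4))) = Add(-26, Mul(3, Rational(-10, 3))) = Add(-26, -10) = -36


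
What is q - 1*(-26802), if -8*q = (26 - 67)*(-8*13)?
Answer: 26269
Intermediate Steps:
q = -533 (q = -(26 - 67)*(-8*13)/8 = -(-41)*(-104)/8 = -⅛*4264 = -533)
q - 1*(-26802) = -533 - 1*(-26802) = -533 + 26802 = 26269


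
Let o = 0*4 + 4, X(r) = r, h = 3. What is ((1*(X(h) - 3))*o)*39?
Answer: 0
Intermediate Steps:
o = 4 (o = 0 + 4 = 4)
((1*(X(h) - 3))*o)*39 = ((1*(3 - 3))*4)*39 = ((1*0)*4)*39 = (0*4)*39 = 0*39 = 0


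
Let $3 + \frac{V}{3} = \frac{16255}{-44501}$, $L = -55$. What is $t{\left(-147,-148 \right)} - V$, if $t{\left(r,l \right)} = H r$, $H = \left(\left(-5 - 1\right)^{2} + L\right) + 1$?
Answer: $\frac{118198920}{44501} \approx 2656.1$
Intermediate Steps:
$H = -18$ ($H = \left(\left(-5 - 1\right)^{2} - 55\right) + 1 = \left(\left(-6\right)^{2} - 55\right) + 1 = \left(36 - 55\right) + 1 = -19 + 1 = -18$)
$t{\left(r,l \right)} = - 18 r$
$V = - \frac{449274}{44501}$ ($V = -9 + 3 \frac{16255}{-44501} = -9 + 3 \cdot 16255 \left(- \frac{1}{44501}\right) = -9 + 3 \left(- \frac{16255}{44501}\right) = -9 - \frac{48765}{44501} = - \frac{449274}{44501} \approx -10.096$)
$t{\left(-147,-148 \right)} - V = \left(-18\right) \left(-147\right) - - \frac{449274}{44501} = 2646 + \frac{449274}{44501} = \frac{118198920}{44501}$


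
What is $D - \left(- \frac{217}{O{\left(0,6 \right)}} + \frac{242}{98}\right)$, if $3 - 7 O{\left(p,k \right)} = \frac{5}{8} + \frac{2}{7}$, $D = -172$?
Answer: $\frac{3167903}{5733} \approx 552.57$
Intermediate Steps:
$O{\left(p,k \right)} = \frac{117}{392}$ ($O{\left(p,k \right)} = \frac{3}{7} - \frac{\frac{5}{8} + \frac{2}{7}}{7} = \frac{3}{7} - \frac{51}{392} = \frac{117}{392}$)
$D - \left(- \frac{217}{O{\left(0,6 \right)}} + \frac{242}{98}\right) = -172 - \left(- \frac{217}{\frac{117}{392}} + \frac{242}{98}\right) = -172 - \left(\left(-217\right) \frac{392}{117} + 242 \cdot \frac{1}{98}\right) = -172 - \left(- \frac{85064}{117} + \frac{121}{49}\right) = -172 - - \frac{4153979}{5733} = -172 + \frac{4153979}{5733} = \frac{3167903}{5733}$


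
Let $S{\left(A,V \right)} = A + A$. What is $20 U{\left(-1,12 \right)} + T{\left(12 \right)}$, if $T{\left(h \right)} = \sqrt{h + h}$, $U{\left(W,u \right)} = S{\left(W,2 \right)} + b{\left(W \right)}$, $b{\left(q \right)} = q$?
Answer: $-60 + 2 \sqrt{6} \approx -55.101$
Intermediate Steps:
$S{\left(A,V \right)} = 2 A$
$U{\left(W,u \right)} = 3 W$ ($U{\left(W,u \right)} = 2 W + W = 3 W$)
$T{\left(h \right)} = \sqrt{2} \sqrt{h}$ ($T{\left(h \right)} = \sqrt{2 h} = \sqrt{2} \sqrt{h}$)
$20 U{\left(-1,12 \right)} + T{\left(12 \right)} = 20 \cdot 3 \left(-1\right) + \sqrt{2} \sqrt{12} = 20 \left(-3\right) + \sqrt{2} \cdot 2 \sqrt{3} = -60 + 2 \sqrt{6}$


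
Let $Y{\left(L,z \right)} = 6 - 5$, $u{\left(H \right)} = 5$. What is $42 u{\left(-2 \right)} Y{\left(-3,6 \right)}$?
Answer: $210$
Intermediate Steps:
$Y{\left(L,z \right)} = 1$
$42 u{\left(-2 \right)} Y{\left(-3,6 \right)} = 42 \cdot 5 \cdot 1 = 210 \cdot 1 = 210$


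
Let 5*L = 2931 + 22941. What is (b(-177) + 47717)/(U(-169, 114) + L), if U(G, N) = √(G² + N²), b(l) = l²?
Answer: 10225390560/668321459 - 1976150*√41557/668321459 ≈ 14.697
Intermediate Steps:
L = 25872/5 (L = (2931 + 22941)/5 = (⅕)*25872 = 25872/5 ≈ 5174.4)
(b(-177) + 47717)/(U(-169, 114) + L) = ((-177)² + 47717)/(√((-169)² + 114²) + 25872/5) = (31329 + 47717)/(√(28561 + 12996) + 25872/5) = 79046/(√41557 + 25872/5) = 79046/(25872/5 + √41557)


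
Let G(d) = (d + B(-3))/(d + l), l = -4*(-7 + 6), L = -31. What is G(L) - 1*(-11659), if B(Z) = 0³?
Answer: 314824/27 ≈ 11660.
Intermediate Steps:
B(Z) = 0
l = 4 (l = -4*(-1) = 4)
G(d) = d/(4 + d) (G(d) = (d + 0)/(d + 4) = d/(4 + d))
G(L) - 1*(-11659) = -31/(4 - 31) - 1*(-11659) = -31/(-27) + 11659 = -31*(-1/27) + 11659 = 31/27 + 11659 = 314824/27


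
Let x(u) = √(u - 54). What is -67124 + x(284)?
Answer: -67124 + √230 ≈ -67109.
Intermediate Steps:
x(u) = √(-54 + u)
-67124 + x(284) = -67124 + √(-54 + 284) = -67124 + √230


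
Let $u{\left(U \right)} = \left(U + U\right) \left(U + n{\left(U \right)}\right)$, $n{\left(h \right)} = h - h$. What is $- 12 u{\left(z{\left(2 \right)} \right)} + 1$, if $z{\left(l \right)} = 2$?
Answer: $-95$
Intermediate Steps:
$n{\left(h \right)} = 0$
$u{\left(U \right)} = 2 U^{2}$ ($u{\left(U \right)} = \left(U + U\right) \left(U + 0\right) = 2 U U = 2 U^{2}$)
$- 12 u{\left(z{\left(2 \right)} \right)} + 1 = - 12 \cdot 2 \cdot 2^{2} + 1 = - 12 \cdot 2 \cdot 4 + 1 = \left(-12\right) 8 + 1 = -96 + 1 = -95$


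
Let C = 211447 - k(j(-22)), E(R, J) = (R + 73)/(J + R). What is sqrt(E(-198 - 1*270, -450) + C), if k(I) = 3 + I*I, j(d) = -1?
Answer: sqrt(19798717038)/306 ≈ 459.83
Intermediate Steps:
k(I) = 3 + I**2
E(R, J) = (73 + R)/(J + R)
C = 211443 (C = 211447 - (3 + (-1)**2) = 211447 - (3 + 1) = 211447 - 1*4 = 211447 - 4 = 211443)
sqrt(E(-198 - 1*270, -450) + C) = sqrt((73 + (-198 - 1*270))/(-450 + (-198 - 1*270)) + 211443) = sqrt((73 + (-198 - 270))/(-450 + (-198 - 270)) + 211443) = sqrt((73 - 468)/(-450 - 468) + 211443) = sqrt(-395/(-918) + 211443) = sqrt(-1/918*(-395) + 211443) = sqrt(395/918 + 211443) = sqrt(194105069/918) = sqrt(19798717038)/306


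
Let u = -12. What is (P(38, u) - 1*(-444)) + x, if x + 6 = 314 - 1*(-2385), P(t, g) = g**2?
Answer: 3281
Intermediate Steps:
x = 2693 (x = -6 + (314 - 1*(-2385)) = -6 + (314 + 2385) = -6 + 2699 = 2693)
(P(38, u) - 1*(-444)) + x = ((-12)**2 - 1*(-444)) + 2693 = (144 + 444) + 2693 = 588 + 2693 = 3281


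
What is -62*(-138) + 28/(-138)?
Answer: 590350/69 ≈ 8555.8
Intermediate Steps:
-62*(-138) + 28/(-138) = 8556 + 28*(-1/138) = 8556 - 14/69 = 590350/69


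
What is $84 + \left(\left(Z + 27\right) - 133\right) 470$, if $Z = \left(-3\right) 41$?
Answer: $-107546$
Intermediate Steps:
$Z = -123$
$84 + \left(\left(Z + 27\right) - 133\right) 470 = 84 + \left(\left(-123 + 27\right) - 133\right) 470 = 84 + \left(-96 - 133\right) 470 = 84 - 107630 = -107546$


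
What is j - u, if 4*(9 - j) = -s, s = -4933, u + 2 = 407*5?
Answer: -13029/4 ≈ -3257.3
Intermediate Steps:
u = 2033 (u = -2 + 407*5 = -2 + 2035 = 2033)
j = -4897/4 (j = 9 - (-1)*(-4933)/4 = 9 - ¼*4933 = 9 - 4933/4 = -4897/4 ≈ -1224.3)
j - u = -4897/4 - 1*2033 = -4897/4 - 2033 = -13029/4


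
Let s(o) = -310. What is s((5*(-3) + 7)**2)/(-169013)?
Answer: 310/169013 ≈ 0.0018342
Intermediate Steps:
s((5*(-3) + 7)**2)/(-169013) = -310/(-169013) = -310*(-1/169013) = 310/169013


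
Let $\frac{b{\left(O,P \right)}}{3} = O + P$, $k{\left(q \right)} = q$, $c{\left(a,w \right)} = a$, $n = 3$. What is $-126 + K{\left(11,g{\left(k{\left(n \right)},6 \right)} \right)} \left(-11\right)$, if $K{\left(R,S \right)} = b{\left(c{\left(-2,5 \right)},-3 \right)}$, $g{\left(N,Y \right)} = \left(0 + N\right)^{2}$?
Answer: $39$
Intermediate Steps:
$g{\left(N,Y \right)} = N^{2}$
$b{\left(O,P \right)} = 3 O + 3 P$ ($b{\left(O,P \right)} = 3 \left(O + P\right) = 3 O + 3 P$)
$K{\left(R,S \right)} = -15$ ($K{\left(R,S \right)} = 3 \left(-2\right) + 3 \left(-3\right) = -6 - 9 = -15$)
$-126 + K{\left(11,g{\left(k{\left(n \right)},6 \right)} \right)} \left(-11\right) = -126 - -165 = -126 + 165 = 39$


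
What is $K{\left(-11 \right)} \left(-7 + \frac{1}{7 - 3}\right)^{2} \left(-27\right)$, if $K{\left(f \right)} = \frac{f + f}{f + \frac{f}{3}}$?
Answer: $- \frac{59049}{32} \approx -1845.3$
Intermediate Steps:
$K{\left(f \right)} = \frac{3}{2}$ ($K{\left(f \right)} = \frac{2 f}{f + f \frac{1}{3}} = \frac{2 f}{f + \frac{f}{3}} = \frac{2 f}{\frac{4}{3} f} = 2 f \frac{3}{4 f} = \frac{3}{2}$)
$K{\left(-11 \right)} \left(-7 + \frac{1}{7 - 3}\right)^{2} \left(-27\right) = \frac{3 \left(-7 + \frac{1}{7 - 3}\right)^{2}}{2} \left(-27\right) = \frac{3 \left(-7 + \frac{1}{4}\right)^{2}}{2} \left(-27\right) = \frac{3 \left(- \frac{27}{4}\right)^{2}}{2} \left(-27\right) = \frac{3}{2} \cdot \frac{729}{16} \left(-27\right) = \frac{2187}{32} \left(-27\right) = - \frac{59049}{32}$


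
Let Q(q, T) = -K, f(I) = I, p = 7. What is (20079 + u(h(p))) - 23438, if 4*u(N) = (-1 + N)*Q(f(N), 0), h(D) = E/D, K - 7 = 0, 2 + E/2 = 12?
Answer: -13449/4 ≈ -3362.3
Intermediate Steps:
E = 20 (E = -4 + 2*12 = -4 + 24 = 20)
K = 7 (K = 7 + 0 = 7)
h(D) = 20/D
Q(q, T) = -7 (Q(q, T) = -1*7 = -7)
u(N) = 7/4 - 7*N/4 (u(N) = ((-1 + N)*(-7))/4 = (7 - 7*N)/4 = 7/4 - 7*N/4)
(20079 + u(h(p))) - 23438 = (20079 + (7/4 - 35/7)) - 23438 = (20079 + (7/4 - 7/4*20/7)) - 23438 = (20079 + (7/4 - 5)) - 23438 = (20079 - 13/4) - 23438 = 80303/4 - 23438 = -13449/4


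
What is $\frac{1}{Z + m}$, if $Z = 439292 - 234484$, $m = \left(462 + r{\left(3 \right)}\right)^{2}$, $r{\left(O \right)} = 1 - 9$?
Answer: $\frac{1}{410924} \approx 2.4335 \cdot 10^{-6}$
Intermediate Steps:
$r{\left(O \right)} = -8$
$m = 206116$ ($m = \left(462 - 8\right)^{2} = 454^{2} = 206116$)
$Z = 204808$
$\frac{1}{Z + m} = \frac{1}{204808 + 206116} = \frac{1}{410924}$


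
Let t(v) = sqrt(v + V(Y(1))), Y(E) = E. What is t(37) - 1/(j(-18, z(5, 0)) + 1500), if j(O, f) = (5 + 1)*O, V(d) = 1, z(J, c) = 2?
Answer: -1/1392 + sqrt(38) ≈ 6.1637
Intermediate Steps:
j(O, f) = 6*O
t(v) = sqrt(1 + v) (t(v) = sqrt(v + 1) = sqrt(1 + v))
t(37) - 1/(j(-18, z(5, 0)) + 1500) = sqrt(1 + 37) - 1/(6*(-18) + 1500) = sqrt(38) - 1/(-108 + 1500) = sqrt(38) - 1/1392 = -1/1392 + sqrt(38)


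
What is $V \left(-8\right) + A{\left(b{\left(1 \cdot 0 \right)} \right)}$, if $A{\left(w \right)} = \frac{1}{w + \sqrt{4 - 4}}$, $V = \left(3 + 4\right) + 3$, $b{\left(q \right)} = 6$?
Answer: $- \frac{479}{6} \approx -79.833$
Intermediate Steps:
$V = 10$ ($V = 7 + 3 = 10$)
$A{\left(w \right)} = \frac{1}{w}$ ($A{\left(w \right)} = \frac{1}{w + \sqrt{0}} = \frac{1}{w + 0} = \frac{1}{w}$)
$V \left(-8\right) + A{\left(b{\left(1 \cdot 0 \right)} \right)} = 10 \left(-8\right) + \frac{1}{6} = -80 + \frac{1}{6} = - \frac{479}{6}$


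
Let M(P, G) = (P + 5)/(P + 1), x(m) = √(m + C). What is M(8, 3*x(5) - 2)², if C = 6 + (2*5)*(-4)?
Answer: 169/81 ≈ 2.0864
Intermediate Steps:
C = -34 (C = 6 + 10*(-4) = 6 - 40 = -34)
x(m) = √(-34 + m) (x(m) = √(m - 34) = √(-34 + m))
M(P, G) = (5 + P)/(1 + P)
M(8, 3*x(5) - 2)² = ((5 + 8)/(1 + 8))² = (13/9)² = 169/81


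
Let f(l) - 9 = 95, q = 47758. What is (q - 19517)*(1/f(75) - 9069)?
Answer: -26636205175/104 ≈ -2.5612e+8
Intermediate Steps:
f(l) = 104 (f(l) = 9 + 95 = 104)
(q - 19517)*(1/f(75) - 9069) = (47758 - 19517)*(1/104 - 9069) = 28241*(1/104 - 9069) = 28241*(-943175/104) = -26636205175/104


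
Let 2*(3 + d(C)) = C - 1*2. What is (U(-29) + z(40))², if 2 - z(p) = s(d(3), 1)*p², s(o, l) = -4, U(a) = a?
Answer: 40615129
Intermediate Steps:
d(C) = -4 + C/2 (d(C) = -3 + (C - 1*2)/2 = -3 + (C - 2)/2 = -3 + (-2 + C)/2 = -3 + (-1 + C/2) = -4 + C/2)
z(p) = 2 + 4*p² (z(p) = 2 - (-4)*p² = 2 + 4*p²)
(U(-29) + z(40))² = (-29 + (2 + 4*40²))² = (-29 + (2 + 4*1600))² = (-29 + (2 + 6400))² = (-29 + 6402)² = 6373² = 40615129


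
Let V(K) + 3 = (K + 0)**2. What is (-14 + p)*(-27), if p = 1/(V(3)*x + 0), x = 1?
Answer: 747/2 ≈ 373.50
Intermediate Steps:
V(K) = -3 + K**2 (V(K) = -3 + (K + 0)**2 = -3 + K**2)
p = 1/6 (p = 1/((-3 + 3**2)*1 + 0) = 1/((-3 + 9)*1 + 0) = 1/(6*1 + 0) = 1/(6 + 0) = 1/6 ≈ 0.16667)
(-14 + p)*(-27) = (-14 + 1/6)*(-27) = -83/6*(-27) = 747/2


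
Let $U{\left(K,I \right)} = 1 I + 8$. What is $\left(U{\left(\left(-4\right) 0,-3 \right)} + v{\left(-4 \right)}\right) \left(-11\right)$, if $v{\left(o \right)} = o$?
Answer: $-11$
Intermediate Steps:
$U{\left(K,I \right)} = 8 + I$ ($U{\left(K,I \right)} = I + 8 = 8 + I$)
$\left(U{\left(\left(-4\right) 0,-3 \right)} + v{\left(-4 \right)}\right) \left(-11\right) = \left(\left(8 - 3\right) - 4\right) \left(-11\right) = \left(5 - 4\right) \left(-11\right) = 1 \left(-11\right) = -11$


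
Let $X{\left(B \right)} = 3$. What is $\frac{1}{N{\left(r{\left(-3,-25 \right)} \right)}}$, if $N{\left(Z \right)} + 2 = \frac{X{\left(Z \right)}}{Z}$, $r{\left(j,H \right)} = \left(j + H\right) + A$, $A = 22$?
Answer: $- \frac{2}{5} \approx -0.4$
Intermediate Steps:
$r{\left(j,H \right)} = 22 + H + j$ ($r{\left(j,H \right)} = \left(j + H\right) + 22 = \left(H + j\right) + 22 = 22 + H + j$)
$N{\left(Z \right)} = -2 + \frac{3}{Z}$
$\frac{1}{N{\left(r{\left(-3,-25 \right)} \right)}} = \frac{1}{-2 + \frac{3}{22 - 25 - 3}} = \frac{1}{-2 + \frac{3}{-6}} = \frac{1}{-2 + 3 \left(- \frac{1}{6}\right)} = \frac{1}{-2 - \frac{1}{2}} = \frac{1}{- \frac{5}{2}} = - \frac{2}{5}$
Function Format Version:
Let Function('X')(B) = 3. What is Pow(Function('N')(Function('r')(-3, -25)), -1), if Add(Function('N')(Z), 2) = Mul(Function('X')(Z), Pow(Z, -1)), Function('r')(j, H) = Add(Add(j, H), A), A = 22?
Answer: Rational(-2, 5) ≈ -0.40000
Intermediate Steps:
Function('r')(j, H) = Add(22, H, j) (Function('r')(j, H) = Add(Add(j, H), 22) = Add(Add(H, j), 22) = Add(22, H, j))
Function('N')(Z) = Add(-2, Mul(3, Pow(Z, -1)))
Pow(Function('N')(Function('r')(-3, -25)), -1) = Pow(Add(-2, Mul(3, Pow(Add(22, -25, -3), -1))), -1) = Pow(Add(-2, Mul(3, Pow(-6, -1))), -1) = Pow(Add(-2, Mul(3, Rational(-1, 6))), -1) = Pow(Add(-2, Rational(-1, 2)), -1) = Pow(Rational(-5, 2), -1) = Rational(-2, 5)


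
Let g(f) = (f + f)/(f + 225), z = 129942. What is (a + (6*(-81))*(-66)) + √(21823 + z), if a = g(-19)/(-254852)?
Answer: 841987173475/26249756 + √151765 ≈ 32466.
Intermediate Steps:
g(f) = 2*f/(225 + f) (g(f) = (2*f)/(225 + f) = 2*f/(225 + f))
a = 19/26249756 (a = (2*(-19)/(225 - 19))/(-254852) = (2*(-19)/206)*(-1/254852) = (2*(-19)*(1/206))*(-1/254852) = -19/103*(-1/254852) = 19/26249756 ≈ 7.2382e-7)
(a + (6*(-81))*(-66)) + √(21823 + z) = (19/26249756 + (6*(-81))*(-66)) + √(21823 + 129942) = (19/26249756 - 486*(-66)) + √151765 = (19/26249756 + 32076) + √151765 = 841987173475/26249756 + √151765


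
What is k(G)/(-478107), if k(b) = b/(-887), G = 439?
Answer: 439/424080909 ≈ 1.0352e-6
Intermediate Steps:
k(b) = -b/887 (k(b) = b*(-1/887) = -b/887)
k(G)/(-478107) = -1/887*439/(-478107) = -439/887*(-1/478107) = 439/424080909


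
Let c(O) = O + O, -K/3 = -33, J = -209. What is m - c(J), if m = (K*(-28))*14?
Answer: -38390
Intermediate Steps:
K = 99 (K = -3*(-33) = 99)
c(O) = 2*O
m = -38808 (m = (99*(-28))*14 = -2772*14 = -38808)
m - c(J) = -38808 - 2*(-209) = -38808 - 1*(-418) = -38808 + 418 = -38390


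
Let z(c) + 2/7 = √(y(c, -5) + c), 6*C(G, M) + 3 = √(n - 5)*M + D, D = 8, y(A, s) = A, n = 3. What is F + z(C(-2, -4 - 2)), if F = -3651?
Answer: -25559/7 + √(15 - 18*I*√2)/3 ≈ -3649.7 - 0.89897*I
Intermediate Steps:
C(G, M) = ⅚ + I*M*√2/6 (C(G, M) = -½ + (√(3 - 5)*M + 8)/6 = -½ + (√(-2)*M + 8)/6 = -½ + ((I*√2)*M + 8)/6 = -½ + (I*M*√2 + 8)/6 = -½ + (8 + I*M*√2)/6 = -½ + (4/3 + I*M*√2/6) = ⅚ + I*M*√2/6)
z(c) = -2/7 + √2*√c (z(c) = -2/7 + √(c + c) = -2/7 + √(2*c) = -2/7 + √2*√c)
F + z(C(-2, -4 - 2)) = -3651 + (-2/7 + √2*√(⅚ + I*(-4 - 2)*√2/6)) = -3651 + (-2/7 + √2*√(⅚ + (⅙)*I*(-6)*√2)) = -3651 + (-2/7 + √2*√(⅚ - I*√2)) = -25559/7 + √2*√(⅚ - I*√2)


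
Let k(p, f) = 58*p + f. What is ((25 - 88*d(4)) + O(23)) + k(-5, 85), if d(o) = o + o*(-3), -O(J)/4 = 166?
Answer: -140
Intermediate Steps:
k(p, f) = f + 58*p
O(J) = -664 (O(J) = -4*166 = -664)
d(o) = -2*o (d(o) = o - 3*o = -2*o)
((25 - 88*d(4)) + O(23)) + k(-5, 85) = ((25 - (-176)*4) - 664) + (85 + 58*(-5)) = ((25 - 88*(-8)) - 664) + (85 - 290) = ((25 + 704) - 664) - 205 = (729 - 664) - 205 = 65 - 205 = -140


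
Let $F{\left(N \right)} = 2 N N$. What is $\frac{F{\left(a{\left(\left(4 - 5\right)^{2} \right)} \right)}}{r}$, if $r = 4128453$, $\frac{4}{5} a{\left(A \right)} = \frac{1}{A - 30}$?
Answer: $\frac{25}{27776231784} \approx 9.0005 \cdot 10^{-10}$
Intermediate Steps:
$a{\left(A \right)} = \frac{5}{4 \left(-30 + A\right)}$ ($a{\left(A \right)} = \frac{5}{4 \left(A - 30\right)} = \frac{5}{4 \left(-30 + A\right)}$)
$F{\left(N \right)} = 2 N^{2}$
$\frac{F{\left(a{\left(\left(4 - 5\right)^{2} \right)} \right)}}{r} = \frac{2 \left(\frac{5}{4 \left(-30 + \left(4 - 5\right)^{2}\right)}\right)^{2}}{4128453} = 2 \left(\frac{5}{4 \left(-30 + \left(-1\right)^{2}\right)}\right)^{2} \cdot \frac{1}{4128453} = 2 \left(\frac{5}{4 \left(-30 + 1\right)}\right)^{2} \cdot \frac{1}{4128453} = 2 \left(\frac{5}{4 \left(-29\right)}\right)^{2} \cdot \frac{1}{4128453} = 2 \left(\frac{5}{4} \left(- \frac{1}{29}\right)\right)^{2} \cdot \frac{1}{4128453} = 2 \left(- \frac{5}{116}\right)^{2} \cdot \frac{1}{4128453} = 2 \cdot \frac{25}{13456} \cdot \frac{1}{4128453} = \frac{25}{6728} \cdot \frac{1}{4128453} = \frac{25}{27776231784}$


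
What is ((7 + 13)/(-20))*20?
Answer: -20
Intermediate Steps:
((7 + 13)/(-20))*20 = (20*(-1/20))*20 = -1*20 = -20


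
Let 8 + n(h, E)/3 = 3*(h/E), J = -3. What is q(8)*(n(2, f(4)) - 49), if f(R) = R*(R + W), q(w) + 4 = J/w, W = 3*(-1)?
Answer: 4795/16 ≈ 299.69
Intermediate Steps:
W = -3
q(w) = -4 - 3/w
f(R) = R*(-3 + R) (f(R) = R*(R - 3) = R*(-3 + R))
n(h, E) = -24 + 9*h/E (n(h, E) = -24 + 3*(3*(h/E)) = -24 + 3*(3*h/E) = -24 + 9*h/E)
q(8)*(n(2, f(4)) - 49) = (-4 - 3/8)*((-24 + 9*2/(4*(-3 + 4))) - 49) = (-4 - 3*⅛)*((-24 + 9*2/(4*1)) - 49) = (-4 - 3/8)*((-24 + 9*2/4) - 49) = -35*((-24 + 9*2*(¼)) - 49)/8 = -35*((-24 + 9/2) - 49)/8 = -35*(-39/2 - 49)/8 = -35/8*(-137/2) = 4795/16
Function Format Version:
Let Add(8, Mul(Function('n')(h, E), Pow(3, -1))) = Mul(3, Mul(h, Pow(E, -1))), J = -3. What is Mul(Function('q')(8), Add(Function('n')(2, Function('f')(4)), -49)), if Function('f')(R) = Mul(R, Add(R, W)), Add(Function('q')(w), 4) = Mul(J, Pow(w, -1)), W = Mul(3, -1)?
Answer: Rational(4795, 16) ≈ 299.69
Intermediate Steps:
W = -3
Function('q')(w) = Add(-4, Mul(-3, Pow(w, -1)))
Function('f')(R) = Mul(R, Add(-3, R)) (Function('f')(R) = Mul(R, Add(R, -3)) = Mul(R, Add(-3, R)))
Function('n')(h, E) = Add(-24, Mul(9, h, Pow(E, -1))) (Function('n')(h, E) = Add(-24, Mul(3, Mul(3, Mul(h, Pow(E, -1))))) = Add(-24, Mul(3, Mul(3, h, Pow(E, -1)))) = Add(-24, Mul(9, h, Pow(E, -1))))
Mul(Function('q')(8), Add(Function('n')(2, Function('f')(4)), -49)) = Mul(Add(-4, Mul(-3, Pow(8, -1))), Add(Add(-24, Mul(9, 2, Pow(Mul(4, Add(-3, 4)), -1))), -49)) = Mul(Add(-4, Mul(-3, Rational(1, 8))), Add(Add(-24, Mul(9, 2, Pow(Mul(4, 1), -1))), -49)) = Mul(Add(-4, Rational(-3, 8)), Add(Add(-24, Mul(9, 2, Pow(4, -1))), -49)) = Mul(Rational(-35, 8), Add(Add(-24, Mul(9, 2, Rational(1, 4))), -49)) = Mul(Rational(-35, 8), Add(Add(-24, Rational(9, 2)), -49)) = Mul(Rational(-35, 8), Add(Rational(-39, 2), -49)) = Mul(Rational(-35, 8), Rational(-137, 2)) = Rational(4795, 16)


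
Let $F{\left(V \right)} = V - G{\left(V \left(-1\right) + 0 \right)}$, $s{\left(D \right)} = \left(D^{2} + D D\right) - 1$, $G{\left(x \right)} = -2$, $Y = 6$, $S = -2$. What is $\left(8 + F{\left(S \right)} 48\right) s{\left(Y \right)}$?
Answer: $568$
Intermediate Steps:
$s{\left(D \right)} = -1 + 2 D^{2}$ ($s{\left(D \right)} = \left(D^{2} + D^{2}\right) - 1 = 2 D^{2} - 1 = -1 + 2 D^{2}$)
$F{\left(V \right)} = 2 + V$ ($F{\left(V \right)} = V - -2 = V + 2 = 2 + V$)
$\left(8 + F{\left(S \right)} 48\right) s{\left(Y \right)} = \left(8 + \left(2 - 2\right) 48\right) \left(-1 + 2 \cdot 6^{2}\right) = \left(8 + 0 \cdot 48\right) \left(-1 + 2 \cdot 36\right) = \left(8 + 0\right) \left(-1 + 72\right) = 8 \cdot 71 = 568$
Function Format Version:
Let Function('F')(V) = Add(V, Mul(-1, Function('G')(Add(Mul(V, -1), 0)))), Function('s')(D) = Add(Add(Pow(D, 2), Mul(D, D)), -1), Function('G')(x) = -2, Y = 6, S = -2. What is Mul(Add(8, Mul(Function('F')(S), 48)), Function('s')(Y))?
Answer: 568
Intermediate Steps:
Function('s')(D) = Add(-1, Mul(2, Pow(D, 2))) (Function('s')(D) = Add(Add(Pow(D, 2), Pow(D, 2)), -1) = Add(Mul(2, Pow(D, 2)), -1) = Add(-1, Mul(2, Pow(D, 2))))
Function('F')(V) = Add(2, V) (Function('F')(V) = Add(V, Mul(-1, -2)) = Add(V, 2) = Add(2, V))
Mul(Add(8, Mul(Function('F')(S), 48)), Function('s')(Y)) = Mul(Add(8, Mul(Add(2, -2), 48)), Add(-1, Mul(2, Pow(6, 2)))) = Mul(Add(8, Mul(0, 48)), Add(-1, Mul(2, 36))) = Mul(Add(8, 0), Add(-1, 72)) = Mul(8, 71) = 568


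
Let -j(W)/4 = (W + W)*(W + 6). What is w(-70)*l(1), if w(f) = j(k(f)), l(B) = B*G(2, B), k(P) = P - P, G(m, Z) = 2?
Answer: 0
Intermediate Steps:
k(P) = 0
l(B) = 2*B (l(B) = B*2 = 2*B)
j(W) = -8*W*(6 + W) (j(W) = -4*(W + W)*(W + 6) = -4*2*W*(6 + W) = -8*W*(6 + W))
w(f) = 0 (w(f) = -8*0*(6 + 0) = -8*0*6 = 0)
w(-70)*l(1) = 0*(2*1) = 0*2 = 0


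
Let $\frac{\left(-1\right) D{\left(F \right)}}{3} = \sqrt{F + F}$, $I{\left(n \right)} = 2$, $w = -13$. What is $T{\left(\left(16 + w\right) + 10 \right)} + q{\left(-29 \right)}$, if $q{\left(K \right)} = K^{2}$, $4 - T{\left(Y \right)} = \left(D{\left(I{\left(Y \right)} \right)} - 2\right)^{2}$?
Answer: $781$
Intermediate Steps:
$D{\left(F \right)} = - 3 \sqrt{2} \sqrt{F}$ ($D{\left(F \right)} = - 3 \sqrt{F + F} = - 3 \sqrt{2 F} = - 3 \sqrt{2} \sqrt{F}$)
$T{\left(Y \right)} = -60$ ($T{\left(Y \right)} = 4 - \left(- 3 \sqrt{2} \sqrt{2} - 2\right)^{2} = 4 - \left(-6 - 2\right)^{2} = 4 - \left(-8\right)^{2} = 4 - 64 = -60$)
$T{\left(\left(16 + w\right) + 10 \right)} + q{\left(-29 \right)} = -60 + \left(-29\right)^{2} = -60 + 841 = 781$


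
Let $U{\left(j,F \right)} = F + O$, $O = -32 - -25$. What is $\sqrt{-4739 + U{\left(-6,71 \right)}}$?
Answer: $5 i \sqrt{187} \approx 68.374 i$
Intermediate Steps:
$O = -7$ ($O = -32 + 25 = -7$)
$U{\left(j,F \right)} = -7 + F$ ($U{\left(j,F \right)} = F - 7 = -7 + F$)
$\sqrt{-4739 + U{\left(-6,71 \right)}} = \sqrt{-4739 + \left(-7 + 71\right)} = \sqrt{-4739 + 64} = \sqrt{-4675} = 5 i \sqrt{187}$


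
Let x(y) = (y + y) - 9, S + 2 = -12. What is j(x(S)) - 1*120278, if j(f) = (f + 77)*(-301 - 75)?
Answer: -135318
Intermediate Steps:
S = -14 (S = -2 - 12 = -14)
x(y) = -9 + 2*y (x(y) = 2*y - 9 = -9 + 2*y)
j(f) = -28952 - 376*f (j(f) = (77 + f)*(-376) = -28952 - 376*f)
j(x(S)) - 1*120278 = (-28952 - 376*(-9 + 2*(-14))) - 1*120278 = (-28952 - 376*(-9 - 28)) - 120278 = (-28952 - 376*(-37)) - 120278 = (-28952 + 13912) - 120278 = -15040 - 120278 = -135318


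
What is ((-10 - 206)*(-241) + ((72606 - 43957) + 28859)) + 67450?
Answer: 177014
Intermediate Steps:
((-10 - 206)*(-241) + ((72606 - 43957) + 28859)) + 67450 = (-216*(-241) + (28649 + 28859)) + 67450 = (52056 + 57508) + 67450 = 109564 + 67450 = 177014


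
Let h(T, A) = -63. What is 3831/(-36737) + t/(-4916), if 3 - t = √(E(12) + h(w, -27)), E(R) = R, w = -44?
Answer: -18943407/180599092 + I*√51/4916 ≈ -0.10489 + 0.0014527*I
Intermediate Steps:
t = 3 - I*√51 (t = 3 - √(12 - 63) = 3 - √(-51) = 3 - I*√51 ≈ 3.0 - 7.1414*I)
3831/(-36737) + t/(-4916) = 3831/(-36737) + (3 - I*√51)/(-4916) = 3831*(-1/36737) + (3 - I*√51)*(-1/4916) = -3831/36737 + (-3/4916 + I*√51/4916) = -18943407/180599092 + I*√51/4916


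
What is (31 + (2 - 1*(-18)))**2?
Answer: 2601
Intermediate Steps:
(31 + (2 - 1*(-18)))**2 = (31 + (2 + 18))**2 = (31 + 20)**2 = 51**2 = 2601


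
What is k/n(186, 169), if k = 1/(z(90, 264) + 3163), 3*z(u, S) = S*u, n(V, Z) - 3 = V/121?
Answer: 121/6084567 ≈ 1.9886e-5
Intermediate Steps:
n(V, Z) = 3 + V/121
z(u, S) = S*u/3 (z(u, S) = (S*u)/3 = S*u/3)
k = 1/11083 (k = 1/((1/3)*264*90 + 3163) = 1/(7920 + 3163) = 1/11083 ≈ 9.0228e-5)
k/n(186, 169) = 1/(11083*(3 + (1/121)*186)) = 1/(11083*(3 + 186/121)) = 1/(11083*(549/121)) = (1/11083)*(121/549) = 121/6084567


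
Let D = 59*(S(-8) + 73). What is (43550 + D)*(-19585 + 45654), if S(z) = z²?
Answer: 1346020677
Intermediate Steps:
D = 8083 (D = 59*((-8)² + 73) = 59*(64 + 73) = 59*137 = 8083)
(43550 + D)*(-19585 + 45654) = (43550 + 8083)*(-19585 + 45654) = 51633*26069 = 1346020677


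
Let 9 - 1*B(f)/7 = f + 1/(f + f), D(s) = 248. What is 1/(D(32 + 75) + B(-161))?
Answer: 46/66149 ≈ 0.00069540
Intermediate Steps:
B(f) = 63 - 7*f - 7/(2*f) (B(f) = 63 - 7*(f + 1/(f + f)) = 63 - 7*(f + 1/(2*f)) = 63 + (-7*f - 7/(2*f)) = 63 - 7*f - 7/(2*f))
1/(D(32 + 75) + B(-161)) = 1/(248 + (63 - 7*(-161) - 7/2/(-161))) = 1/(248 + (63 + 1127 - 7/2*(-1/161))) = 1/(248 + (63 + 1127 + 1/46)) = 1/(248 + 54741/46) = 1/(66149/46) = 46/66149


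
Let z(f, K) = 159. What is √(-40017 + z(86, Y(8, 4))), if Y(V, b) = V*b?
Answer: I*√39858 ≈ 199.64*I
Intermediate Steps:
√(-40017 + z(86, Y(8, 4))) = √(-40017 + 159) = √(-39858) = I*√39858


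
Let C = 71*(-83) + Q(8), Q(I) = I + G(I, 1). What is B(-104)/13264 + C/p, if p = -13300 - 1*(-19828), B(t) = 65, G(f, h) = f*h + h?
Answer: -1211171/1352928 ≈ -0.89522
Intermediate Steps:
G(f, h) = h + f*h
p = 6528 (p = -13300 + 19828 = 6528)
Q(I) = 1 + 2*I (Q(I) = I + 1*(1 + I) = I + (1 + I) = 1 + 2*I)
C = -5876 (C = 71*(-83) + (1 + 2*8) = -5893 + (1 + 16) = -5893 + 17 = -5876)
B(-104)/13264 + C/p = 65/13264 - 5876/6528 = 65*(1/13264) - 5876*1/6528 = 65/13264 - 1469/1632 = -1211171/1352928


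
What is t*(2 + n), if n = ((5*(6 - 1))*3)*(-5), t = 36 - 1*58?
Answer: 8206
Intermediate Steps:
t = -22 (t = 36 - 58 = -22)
n = -375 (n = ((5*5)*3)*(-5) = (25*3)*(-5) = 75*(-5) = -375)
t*(2 + n) = -22*(2 - 375) = -22*(-373) = 8206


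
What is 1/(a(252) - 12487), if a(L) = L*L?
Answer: 1/51017 ≈ 1.9601e-5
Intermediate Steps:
a(L) = L²
1/(a(252) - 12487) = 1/(252² - 12487) = 1/(63504 - 12487) = 1/51017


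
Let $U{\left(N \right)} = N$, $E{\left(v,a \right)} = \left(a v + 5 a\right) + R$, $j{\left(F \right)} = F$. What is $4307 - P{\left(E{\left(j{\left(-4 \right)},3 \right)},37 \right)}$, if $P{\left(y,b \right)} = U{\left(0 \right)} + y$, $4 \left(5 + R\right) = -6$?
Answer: $\frac{8621}{2} \approx 4310.5$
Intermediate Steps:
$R = - \frac{13}{2}$ ($R = -5 + \frac{1}{4} \left(-6\right) = -5 - \frac{3}{2} = - \frac{13}{2} \approx -6.5$)
$E{\left(v,a \right)} = - \frac{13}{2} + 5 a + a v$ ($E{\left(v,a \right)} = \left(a v + 5 a\right) - \frac{13}{2} = \left(5 a + a v\right) - \frac{13}{2} = - \frac{13}{2} + 5 a + a v$)
$P{\left(y,b \right)} = y$ ($P{\left(y,b \right)} = 0 + y = y$)
$4307 - P{\left(E{\left(j{\left(-4 \right)},3 \right)},37 \right)} = 4307 - \left(- \frac{13}{2} + 5 \cdot 3 + 3 \left(-4\right)\right) = 4307 - \left(- \frac{13}{2} + 15 - 12\right) = 4307 - - \frac{7}{2} = 4307 + \frac{7}{2} = \frac{8621}{2}$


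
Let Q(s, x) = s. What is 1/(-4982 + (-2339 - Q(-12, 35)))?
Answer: -1/7309 ≈ -0.00013682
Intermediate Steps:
1/(-4982 + (-2339 - Q(-12, 35))) = 1/(-4982 + (-2339 - 1*(-12))) = 1/(-4982 + (-2339 + 12)) = 1/(-4982 - 2327) = 1/(-7309) = -1/7309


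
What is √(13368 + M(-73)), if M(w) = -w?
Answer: √13441 ≈ 115.94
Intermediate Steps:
√(13368 + M(-73)) = √(13368 - 1*(-73)) = √(13368 + 73) = √13441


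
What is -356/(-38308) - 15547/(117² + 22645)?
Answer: -145659893/347970718 ≈ -0.41860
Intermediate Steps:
-356/(-38308) - 15547/(117² + 22645) = -356*(-1/38308) - 15547/(13689 + 22645) = 89/9577 - 15547/36334 = -145659893/347970718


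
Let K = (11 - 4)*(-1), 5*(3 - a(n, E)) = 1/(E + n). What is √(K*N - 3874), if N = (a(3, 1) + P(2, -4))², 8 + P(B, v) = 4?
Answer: I*√1552687/20 ≈ 62.303*I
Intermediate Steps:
a(n, E) = 3 - 1/(5*(E + n))
P(B, v) = -4 (P(B, v) = -8 + 4 = -4)
N = 441/400 (N = ((-⅕ + 3*1 + 3*3)/(1 + 3) - 4)² = ((-⅕ + 3 + 9)/4 - 4)² = ((¼)*(59/5) - 4)² = (59/20 - 4)² = (-21/20)² = 441/400 ≈ 1.1025)
K = -7 (K = 7*(-1) = -7)
√(K*N - 3874) = √(-7*441/400 - 3874) = √(-3087/400 - 3874) = √(-1552687/400) = I*√1552687/20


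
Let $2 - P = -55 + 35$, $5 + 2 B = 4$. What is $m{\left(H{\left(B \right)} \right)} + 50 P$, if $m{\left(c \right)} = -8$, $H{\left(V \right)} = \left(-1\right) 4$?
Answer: $1092$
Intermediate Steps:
$B = - \frac{1}{2}$ ($B = - \frac{5}{2} + \frac{1}{2} \cdot 4 = - \frac{5}{2} + 2 = - \frac{1}{2} \approx -0.5$)
$H{\left(V \right)} = -4$
$P = 22$ ($P = 2 - \left(-55 + 35\right) = 2 - -20 = 2 + 20 = 22$)
$m{\left(H{\left(B \right)} \right)} + 50 P = -8 + 50 \cdot 22 = -8 + 1100 = 1092$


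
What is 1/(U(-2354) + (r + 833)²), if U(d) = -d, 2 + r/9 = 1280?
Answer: 1/152154579 ≈ 6.5723e-9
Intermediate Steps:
r = 11502 (r = -18 + 9*1280 = -18 + 11520 = 11502)
1/(U(-2354) + (r + 833)²) = 1/(-1*(-2354) + (11502 + 833)²) = 1/(2354 + 12335²) = 1/(2354 + 152152225) = 1/152154579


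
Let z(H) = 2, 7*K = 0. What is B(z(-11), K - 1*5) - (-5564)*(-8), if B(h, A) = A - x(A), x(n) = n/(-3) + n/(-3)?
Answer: -133561/3 ≈ -44520.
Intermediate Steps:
K = 0 (K = (⅐)*0 = 0)
x(n) = -2*n/3 (x(n) = n*(-⅓) + n*(-⅓) = -n/3 - n/3 = -2*n/3)
B(h, A) = 5*A/3 (B(h, A) = A - (-2)*A/3 = A + 2*A/3 = 5*A/3)
B(z(-11), K - 1*5) - (-5564)*(-8) = 5*(0 - 1*5)/3 - (-5564)*(-8) = 5*(0 - 5)/3 - 1*44512 = (5/3)*(-5) - 44512 = -25/3 - 44512 = -133561/3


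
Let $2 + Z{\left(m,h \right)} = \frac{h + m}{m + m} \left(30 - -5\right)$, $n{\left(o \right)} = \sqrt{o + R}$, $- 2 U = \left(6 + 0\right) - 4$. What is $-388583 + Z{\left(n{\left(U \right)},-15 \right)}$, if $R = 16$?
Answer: $- \frac{777135}{2} - \frac{35 \sqrt{15}}{2} \approx -3.8864 \cdot 10^{5}$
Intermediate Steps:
$U = -1$ ($U = - \frac{\left(6 + 0\right) - 4}{2} = - \frac{6 - 4}{2} = \left(- \frac{1}{2}\right) 2 = -1$)
$n{\left(o \right)} = \sqrt{16 + o}$ ($n{\left(o \right)} = \sqrt{o + 16} = \sqrt{16 + o}$)
$Z{\left(m,h \right)} = -2 + \frac{35 \left(h + m\right)}{2 m}$ ($Z{\left(m,h \right)} = -2 + \frac{h + m}{m + m} \left(30 - -5\right) = -2 + \frac{h + m}{2 m} \left(30 + 5\right) = -2 + \left(h + m\right) \frac{1}{2 m} 35 = -2 + \frac{h + m}{2 m} 35 = -2 + \frac{35 \left(h + m\right)}{2 m}$)
$-388583 + Z{\left(n{\left(U \right)},-15 \right)} = -388583 + \frac{31 \sqrt{16 - 1} + 35 \left(-15\right)}{2 \sqrt{16 - 1}} = -388583 + \frac{31 \sqrt{15} - 525}{2 \sqrt{15}} = -388583 + \frac{\frac{\sqrt{15}}{15} \left(-525 + 31 \sqrt{15}\right)}{2} = -388583 + \frac{\sqrt{15} \left(-525 + 31 \sqrt{15}\right)}{30}$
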